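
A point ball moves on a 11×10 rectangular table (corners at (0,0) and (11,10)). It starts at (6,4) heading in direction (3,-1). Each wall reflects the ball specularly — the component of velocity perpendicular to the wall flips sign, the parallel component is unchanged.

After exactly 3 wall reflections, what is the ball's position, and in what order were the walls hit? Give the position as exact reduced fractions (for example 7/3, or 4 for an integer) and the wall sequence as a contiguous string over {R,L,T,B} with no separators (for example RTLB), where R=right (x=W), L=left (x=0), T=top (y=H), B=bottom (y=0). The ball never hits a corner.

1. t=5/3 → R at (11,7/3); v=(-3,-1)
2. t=7/3 → B at (4,0); v=(-3,1)
3. t=4/3 → L at (0,4/3); v=(3,1)

Final position: (0,4/3)
Wall sequence: RBL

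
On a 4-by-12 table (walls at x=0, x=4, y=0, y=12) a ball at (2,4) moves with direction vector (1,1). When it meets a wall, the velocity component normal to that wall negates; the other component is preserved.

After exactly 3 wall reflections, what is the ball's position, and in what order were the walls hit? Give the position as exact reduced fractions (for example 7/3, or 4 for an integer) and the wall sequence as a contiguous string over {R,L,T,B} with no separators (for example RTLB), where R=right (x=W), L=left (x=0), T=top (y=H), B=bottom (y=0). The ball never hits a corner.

1. t=2 → R at (4,6); v=(-1,1)
2. t=4 → L at (0,10); v=(1,1)
3. t=2 → T at (2,12); v=(1,-1)

Final position: (2,12)
Wall sequence: RLT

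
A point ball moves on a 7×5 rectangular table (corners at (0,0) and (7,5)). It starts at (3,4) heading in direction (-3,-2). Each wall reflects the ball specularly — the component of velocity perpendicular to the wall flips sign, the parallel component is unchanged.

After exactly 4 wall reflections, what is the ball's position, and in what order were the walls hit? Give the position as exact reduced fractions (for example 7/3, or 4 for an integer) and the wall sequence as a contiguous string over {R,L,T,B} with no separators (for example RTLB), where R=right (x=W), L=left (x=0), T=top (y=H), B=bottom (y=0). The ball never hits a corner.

Final position: (7/2,5)
Wall sequence: LBRT

1. t=1 → L at (0,2); v=(3,-2)
2. t=1 → B at (3,0); v=(3,2)
3. t=4/3 → R at (7,8/3); v=(-3,2)
4. t=7/6 → T at (7/2,5); v=(-3,-2)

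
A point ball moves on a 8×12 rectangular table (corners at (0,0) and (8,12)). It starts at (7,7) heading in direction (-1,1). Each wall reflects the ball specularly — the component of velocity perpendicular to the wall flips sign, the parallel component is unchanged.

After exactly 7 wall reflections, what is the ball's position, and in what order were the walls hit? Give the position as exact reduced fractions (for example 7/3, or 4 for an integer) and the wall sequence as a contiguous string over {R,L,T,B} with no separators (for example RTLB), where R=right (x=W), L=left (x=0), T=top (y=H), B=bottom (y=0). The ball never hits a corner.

1. t=5 → T at (2,12); v=(-1,-1)
2. t=2 → L at (0,10); v=(1,-1)
3. t=8 → R at (8,2); v=(-1,-1)
4. t=2 → B at (6,0); v=(-1,1)
5. t=6 → L at (0,6); v=(1,1)
6. t=6 → T at (6,12); v=(1,-1)
7. t=2 → R at (8,10); v=(-1,-1)

Final position: (8,10)
Wall sequence: TLRBLTR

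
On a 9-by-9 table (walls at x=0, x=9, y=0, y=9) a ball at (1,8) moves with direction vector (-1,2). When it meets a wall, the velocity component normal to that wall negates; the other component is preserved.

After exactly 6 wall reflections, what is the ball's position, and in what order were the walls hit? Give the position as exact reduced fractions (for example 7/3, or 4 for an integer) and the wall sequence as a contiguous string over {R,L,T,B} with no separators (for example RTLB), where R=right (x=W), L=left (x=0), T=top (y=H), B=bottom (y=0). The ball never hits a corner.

1. t=1/2 → T at (1/2,9); v=(-1,-2)
2. t=1/2 → L at (0,8); v=(1,-2)
3. t=4 → B at (4,0); v=(1,2)
4. t=9/2 → T at (17/2,9); v=(1,-2)
5. t=1/2 → R at (9,8); v=(-1,-2)
6. t=4 → B at (5,0); v=(-1,2)

Final position: (5,0)
Wall sequence: TLBTRB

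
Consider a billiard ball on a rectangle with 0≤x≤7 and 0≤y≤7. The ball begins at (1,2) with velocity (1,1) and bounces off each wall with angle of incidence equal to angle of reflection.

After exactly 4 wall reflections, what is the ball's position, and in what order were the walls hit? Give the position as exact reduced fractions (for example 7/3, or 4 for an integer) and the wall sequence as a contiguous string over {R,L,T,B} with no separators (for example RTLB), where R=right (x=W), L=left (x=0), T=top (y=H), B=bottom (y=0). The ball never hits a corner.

1. t=5 → T at (6,7); v=(1,-1)
2. t=1 → R at (7,6); v=(-1,-1)
3. t=6 → B at (1,0); v=(-1,1)
4. t=1 → L at (0,1); v=(1,1)

Final position: (0,1)
Wall sequence: TRBL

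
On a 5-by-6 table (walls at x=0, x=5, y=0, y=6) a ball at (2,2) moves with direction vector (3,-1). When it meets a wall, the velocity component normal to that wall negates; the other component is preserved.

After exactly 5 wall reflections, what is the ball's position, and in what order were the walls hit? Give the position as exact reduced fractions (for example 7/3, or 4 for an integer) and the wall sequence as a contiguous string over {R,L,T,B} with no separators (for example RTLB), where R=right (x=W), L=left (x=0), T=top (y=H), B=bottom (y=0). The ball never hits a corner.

1. t=1 → R at (5,1); v=(-3,-1)
2. t=1 → B at (2,0); v=(-3,1)
3. t=2/3 → L at (0,2/3); v=(3,1)
4. t=5/3 → R at (5,7/3); v=(-3,1)
5. t=5/3 → L at (0,4); v=(3,1)

Final position: (0,4)
Wall sequence: RBLRL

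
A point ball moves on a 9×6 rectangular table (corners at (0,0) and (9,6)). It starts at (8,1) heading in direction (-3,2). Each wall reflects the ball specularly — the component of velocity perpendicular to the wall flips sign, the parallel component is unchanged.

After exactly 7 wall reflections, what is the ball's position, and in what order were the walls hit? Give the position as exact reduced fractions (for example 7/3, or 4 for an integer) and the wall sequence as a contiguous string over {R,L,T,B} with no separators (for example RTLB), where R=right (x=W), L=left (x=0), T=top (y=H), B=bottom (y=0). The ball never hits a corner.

Final position: (17/2,0)
Wall sequence: TLBRTLB

1. t=5/2 → T at (1/2,6); v=(-3,-2)
2. t=1/6 → L at (0,17/3); v=(3,-2)
3. t=17/6 → B at (17/2,0); v=(3,2)
4. t=1/6 → R at (9,1/3); v=(-3,2)
5. t=17/6 → T at (1/2,6); v=(-3,-2)
6. t=1/6 → L at (0,17/3); v=(3,-2)
7. t=17/6 → B at (17/2,0); v=(3,2)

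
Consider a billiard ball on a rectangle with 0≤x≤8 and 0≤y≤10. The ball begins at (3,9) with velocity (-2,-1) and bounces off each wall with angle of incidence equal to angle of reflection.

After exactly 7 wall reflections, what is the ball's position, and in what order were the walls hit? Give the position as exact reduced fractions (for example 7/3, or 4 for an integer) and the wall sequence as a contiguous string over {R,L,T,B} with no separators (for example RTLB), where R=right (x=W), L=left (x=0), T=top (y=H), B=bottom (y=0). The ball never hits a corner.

1. t=3/2 → L at (0,15/2); v=(2,-1)
2. t=4 → R at (8,7/2); v=(-2,-1)
3. t=7/2 → B at (1,0); v=(-2,1)
4. t=1/2 → L at (0,1/2); v=(2,1)
5. t=4 → R at (8,9/2); v=(-2,1)
6. t=4 → L at (0,17/2); v=(2,1)
7. t=3/2 → T at (3,10); v=(2,-1)

Final position: (3,10)
Wall sequence: LRBLRLT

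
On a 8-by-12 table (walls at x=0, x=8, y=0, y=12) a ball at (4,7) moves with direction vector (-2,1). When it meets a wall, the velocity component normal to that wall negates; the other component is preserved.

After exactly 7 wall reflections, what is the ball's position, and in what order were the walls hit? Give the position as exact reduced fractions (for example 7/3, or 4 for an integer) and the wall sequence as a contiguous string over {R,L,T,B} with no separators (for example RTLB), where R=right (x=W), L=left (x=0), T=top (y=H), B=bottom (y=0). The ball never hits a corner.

Final position: (0,1)
Wall sequence: LTRLRBL

1. t=2 → L at (0,9); v=(2,1)
2. t=3 → T at (6,12); v=(2,-1)
3. t=1 → R at (8,11); v=(-2,-1)
4. t=4 → L at (0,7); v=(2,-1)
5. t=4 → R at (8,3); v=(-2,-1)
6. t=3 → B at (2,0); v=(-2,1)
7. t=1 → L at (0,1); v=(2,1)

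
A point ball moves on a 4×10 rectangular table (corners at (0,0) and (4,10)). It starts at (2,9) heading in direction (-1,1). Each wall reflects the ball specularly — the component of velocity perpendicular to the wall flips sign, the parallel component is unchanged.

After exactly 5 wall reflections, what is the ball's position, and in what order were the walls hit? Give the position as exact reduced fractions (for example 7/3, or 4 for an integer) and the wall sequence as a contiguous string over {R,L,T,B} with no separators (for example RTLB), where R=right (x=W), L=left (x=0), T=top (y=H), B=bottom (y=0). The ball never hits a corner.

Final position: (1,0)
Wall sequence: TLRLB

1. t=1 → T at (1,10); v=(-1,-1)
2. t=1 → L at (0,9); v=(1,-1)
3. t=4 → R at (4,5); v=(-1,-1)
4. t=4 → L at (0,1); v=(1,-1)
5. t=1 → B at (1,0); v=(1,1)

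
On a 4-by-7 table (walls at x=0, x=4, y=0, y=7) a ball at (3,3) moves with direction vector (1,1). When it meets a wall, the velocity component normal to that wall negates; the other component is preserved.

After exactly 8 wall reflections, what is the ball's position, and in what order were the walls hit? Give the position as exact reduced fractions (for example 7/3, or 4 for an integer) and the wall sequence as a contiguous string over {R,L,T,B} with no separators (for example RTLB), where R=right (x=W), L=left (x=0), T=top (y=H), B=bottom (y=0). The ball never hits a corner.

1. t=1 → R at (4,4); v=(-1,1)
2. t=3 → T at (1,7); v=(-1,-1)
3. t=1 → L at (0,6); v=(1,-1)
4. t=4 → R at (4,2); v=(-1,-1)
5. t=2 → B at (2,0); v=(-1,1)
6. t=2 → L at (0,2); v=(1,1)
7. t=4 → R at (4,6); v=(-1,1)
8. t=1 → T at (3,7); v=(-1,-1)

Final position: (3,7)
Wall sequence: RTLRBLRT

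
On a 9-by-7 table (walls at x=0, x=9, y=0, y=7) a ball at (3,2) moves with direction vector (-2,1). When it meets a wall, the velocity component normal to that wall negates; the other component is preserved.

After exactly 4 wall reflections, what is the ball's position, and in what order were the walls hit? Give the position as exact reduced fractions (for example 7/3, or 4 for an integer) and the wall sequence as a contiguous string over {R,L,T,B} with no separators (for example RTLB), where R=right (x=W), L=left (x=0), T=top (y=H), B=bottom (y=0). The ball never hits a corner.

Final position: (0,3/2)
Wall sequence: LTRL

1. t=3/2 → L at (0,7/2); v=(2,1)
2. t=7/2 → T at (7,7); v=(2,-1)
3. t=1 → R at (9,6); v=(-2,-1)
4. t=9/2 → L at (0,3/2); v=(2,-1)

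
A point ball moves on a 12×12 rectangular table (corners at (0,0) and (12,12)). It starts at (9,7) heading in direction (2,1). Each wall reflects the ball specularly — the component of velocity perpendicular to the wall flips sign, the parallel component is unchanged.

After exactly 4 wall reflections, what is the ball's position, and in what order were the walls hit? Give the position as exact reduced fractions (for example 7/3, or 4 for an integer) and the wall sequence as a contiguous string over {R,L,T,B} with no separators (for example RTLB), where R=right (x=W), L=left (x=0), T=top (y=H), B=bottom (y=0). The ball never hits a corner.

1. t=3/2 → R at (12,17/2); v=(-2,1)
2. t=7/2 → T at (5,12); v=(-2,-1)
3. t=5/2 → L at (0,19/2); v=(2,-1)
4. t=6 → R at (12,7/2); v=(-2,-1)

Final position: (12,7/2)
Wall sequence: RTLR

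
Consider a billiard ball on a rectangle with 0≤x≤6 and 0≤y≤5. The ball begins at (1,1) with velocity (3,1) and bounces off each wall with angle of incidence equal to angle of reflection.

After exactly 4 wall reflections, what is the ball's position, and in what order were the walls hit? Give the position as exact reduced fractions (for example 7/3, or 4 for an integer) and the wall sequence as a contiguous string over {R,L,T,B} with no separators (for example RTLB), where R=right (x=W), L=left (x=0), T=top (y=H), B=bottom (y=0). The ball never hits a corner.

Final position: (6,10/3)
Wall sequence: RLTR

1. t=5/3 → R at (6,8/3); v=(-3,1)
2. t=2 → L at (0,14/3); v=(3,1)
3. t=1/3 → T at (1,5); v=(3,-1)
4. t=5/3 → R at (6,10/3); v=(-3,-1)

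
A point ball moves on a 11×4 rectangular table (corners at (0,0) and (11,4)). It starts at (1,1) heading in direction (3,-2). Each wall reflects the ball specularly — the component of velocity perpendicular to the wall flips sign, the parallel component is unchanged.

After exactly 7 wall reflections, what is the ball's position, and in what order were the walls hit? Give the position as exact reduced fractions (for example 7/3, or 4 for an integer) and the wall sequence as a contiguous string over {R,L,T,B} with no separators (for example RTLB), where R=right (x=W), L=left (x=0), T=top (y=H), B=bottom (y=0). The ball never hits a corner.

1. t=1/2 → B at (5/2,0); v=(3,2)
2. t=2 → T at (17/2,4); v=(3,-2)
3. t=5/6 → R at (11,7/3); v=(-3,-2)
4. t=7/6 → B at (15/2,0); v=(-3,2)
5. t=2 → T at (3/2,4); v=(-3,-2)
6. t=1/2 → L at (0,3); v=(3,-2)
7. t=3/2 → B at (9/2,0); v=(3,2)

Final position: (9/2,0)
Wall sequence: BTRBTLB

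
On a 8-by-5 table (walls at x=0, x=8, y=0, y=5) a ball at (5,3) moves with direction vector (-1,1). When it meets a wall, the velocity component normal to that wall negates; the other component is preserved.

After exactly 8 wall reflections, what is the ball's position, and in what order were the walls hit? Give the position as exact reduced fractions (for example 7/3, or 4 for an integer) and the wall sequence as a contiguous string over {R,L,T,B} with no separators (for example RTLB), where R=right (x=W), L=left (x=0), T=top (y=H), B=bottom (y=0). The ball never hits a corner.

1. t=2 → T at (3,5); v=(-1,-1)
2. t=3 → L at (0,2); v=(1,-1)
3. t=2 → B at (2,0); v=(1,1)
4. t=5 → T at (7,5); v=(1,-1)
5. t=1 → R at (8,4); v=(-1,-1)
6. t=4 → B at (4,0); v=(-1,1)
7. t=4 → L at (0,4); v=(1,1)
8. t=1 → T at (1,5); v=(1,-1)

Final position: (1,5)
Wall sequence: TLBTRBLT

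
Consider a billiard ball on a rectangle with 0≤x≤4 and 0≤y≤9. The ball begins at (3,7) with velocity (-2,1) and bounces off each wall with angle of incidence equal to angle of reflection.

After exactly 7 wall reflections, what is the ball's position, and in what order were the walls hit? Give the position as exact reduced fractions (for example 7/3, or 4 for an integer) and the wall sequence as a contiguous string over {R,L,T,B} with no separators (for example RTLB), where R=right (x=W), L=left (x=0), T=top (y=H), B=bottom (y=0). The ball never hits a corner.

1. t=3/2 → L at (0,17/2); v=(2,1)
2. t=1/2 → T at (1,9); v=(2,-1)
3. t=3/2 → R at (4,15/2); v=(-2,-1)
4. t=2 → L at (0,11/2); v=(2,-1)
5. t=2 → R at (4,7/2); v=(-2,-1)
6. t=2 → L at (0,3/2); v=(2,-1)
7. t=3/2 → B at (3,0); v=(2,1)

Final position: (3,0)
Wall sequence: LTRLRLB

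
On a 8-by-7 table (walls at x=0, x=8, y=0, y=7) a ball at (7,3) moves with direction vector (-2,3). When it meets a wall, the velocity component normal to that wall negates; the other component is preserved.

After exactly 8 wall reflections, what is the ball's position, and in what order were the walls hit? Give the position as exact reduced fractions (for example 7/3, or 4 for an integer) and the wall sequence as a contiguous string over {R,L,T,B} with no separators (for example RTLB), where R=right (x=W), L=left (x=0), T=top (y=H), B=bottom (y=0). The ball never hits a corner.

1. t=4/3 → T at (13/3,7); v=(-2,-3)
2. t=13/6 → L at (0,1/2); v=(2,-3)
3. t=1/6 → B at (1/3,0); v=(2,3)
4. t=7/3 → T at (5,7); v=(2,-3)
5. t=3/2 → R at (8,5/2); v=(-2,-3)
6. t=5/6 → B at (19/3,0); v=(-2,3)
7. t=7/3 → T at (5/3,7); v=(-2,-3)
8. t=5/6 → L at (0,9/2); v=(2,-3)

Final position: (0,9/2)
Wall sequence: TLBTRBTL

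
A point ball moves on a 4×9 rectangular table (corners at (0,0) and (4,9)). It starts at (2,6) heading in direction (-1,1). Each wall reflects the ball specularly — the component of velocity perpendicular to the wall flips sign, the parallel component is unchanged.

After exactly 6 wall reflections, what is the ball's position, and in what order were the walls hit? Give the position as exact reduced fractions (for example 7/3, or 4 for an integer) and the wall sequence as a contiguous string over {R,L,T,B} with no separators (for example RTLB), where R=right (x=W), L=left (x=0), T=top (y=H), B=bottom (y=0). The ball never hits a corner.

1. t=2 → L at (0,8); v=(1,1)
2. t=1 → T at (1,9); v=(1,-1)
3. t=3 → R at (4,6); v=(-1,-1)
4. t=4 → L at (0,2); v=(1,-1)
5. t=2 → B at (2,0); v=(1,1)
6. t=2 → R at (4,2); v=(-1,1)

Final position: (4,2)
Wall sequence: LTRLBR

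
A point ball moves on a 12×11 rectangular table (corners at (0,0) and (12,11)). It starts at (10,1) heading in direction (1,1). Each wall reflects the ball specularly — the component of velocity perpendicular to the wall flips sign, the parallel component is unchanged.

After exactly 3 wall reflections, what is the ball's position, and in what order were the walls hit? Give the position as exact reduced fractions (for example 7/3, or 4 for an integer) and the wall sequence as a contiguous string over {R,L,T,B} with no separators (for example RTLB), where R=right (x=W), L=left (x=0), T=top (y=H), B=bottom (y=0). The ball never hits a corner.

Final position: (0,7)
Wall sequence: RTL

1. t=2 → R at (12,3); v=(-1,1)
2. t=8 → T at (4,11); v=(-1,-1)
3. t=4 → L at (0,7); v=(1,-1)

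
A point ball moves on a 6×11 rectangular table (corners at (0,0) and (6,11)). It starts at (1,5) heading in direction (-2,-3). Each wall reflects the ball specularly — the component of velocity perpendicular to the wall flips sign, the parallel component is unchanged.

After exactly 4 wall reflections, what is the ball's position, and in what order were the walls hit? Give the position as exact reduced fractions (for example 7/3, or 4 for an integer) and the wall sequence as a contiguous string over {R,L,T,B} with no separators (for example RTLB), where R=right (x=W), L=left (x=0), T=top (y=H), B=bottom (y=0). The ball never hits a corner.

Final position: (7/3,11)
Wall sequence: LBRT

1. t=1/2 → L at (0,7/2); v=(2,-3)
2. t=7/6 → B at (7/3,0); v=(2,3)
3. t=11/6 → R at (6,11/2); v=(-2,3)
4. t=11/6 → T at (7/3,11); v=(-2,-3)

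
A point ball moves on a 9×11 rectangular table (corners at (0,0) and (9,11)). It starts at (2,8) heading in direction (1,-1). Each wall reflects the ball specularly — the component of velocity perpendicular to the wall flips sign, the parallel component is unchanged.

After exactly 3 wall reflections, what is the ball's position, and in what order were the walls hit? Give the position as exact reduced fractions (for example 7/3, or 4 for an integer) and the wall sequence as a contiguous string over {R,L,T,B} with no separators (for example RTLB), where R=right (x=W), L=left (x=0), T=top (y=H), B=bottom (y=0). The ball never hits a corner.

1. t=7 → R at (9,1); v=(-1,-1)
2. t=1 → B at (8,0); v=(-1,1)
3. t=8 → L at (0,8); v=(1,1)

Final position: (0,8)
Wall sequence: RBL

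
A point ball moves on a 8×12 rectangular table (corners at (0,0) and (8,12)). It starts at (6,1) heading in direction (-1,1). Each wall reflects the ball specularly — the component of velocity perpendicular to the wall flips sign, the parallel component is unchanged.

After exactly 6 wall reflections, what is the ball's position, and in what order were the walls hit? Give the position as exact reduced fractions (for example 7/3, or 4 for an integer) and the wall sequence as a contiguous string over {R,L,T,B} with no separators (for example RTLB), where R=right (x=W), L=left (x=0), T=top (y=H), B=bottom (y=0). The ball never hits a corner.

Final position: (8,7)
Wall sequence: LTRLBR

1. t=6 → L at (0,7); v=(1,1)
2. t=5 → T at (5,12); v=(1,-1)
3. t=3 → R at (8,9); v=(-1,-1)
4. t=8 → L at (0,1); v=(1,-1)
5. t=1 → B at (1,0); v=(1,1)
6. t=7 → R at (8,7); v=(-1,1)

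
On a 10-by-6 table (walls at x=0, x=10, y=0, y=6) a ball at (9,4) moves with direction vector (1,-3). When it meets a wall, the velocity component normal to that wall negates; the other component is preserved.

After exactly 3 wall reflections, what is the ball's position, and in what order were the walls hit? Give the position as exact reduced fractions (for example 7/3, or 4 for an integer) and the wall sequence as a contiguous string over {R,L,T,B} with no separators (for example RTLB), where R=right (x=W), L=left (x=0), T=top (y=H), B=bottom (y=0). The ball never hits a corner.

Final position: (23/3,6)
Wall sequence: RBT

1. t=1 → R at (10,1); v=(-1,-3)
2. t=1/3 → B at (29/3,0); v=(-1,3)
3. t=2 → T at (23/3,6); v=(-1,-3)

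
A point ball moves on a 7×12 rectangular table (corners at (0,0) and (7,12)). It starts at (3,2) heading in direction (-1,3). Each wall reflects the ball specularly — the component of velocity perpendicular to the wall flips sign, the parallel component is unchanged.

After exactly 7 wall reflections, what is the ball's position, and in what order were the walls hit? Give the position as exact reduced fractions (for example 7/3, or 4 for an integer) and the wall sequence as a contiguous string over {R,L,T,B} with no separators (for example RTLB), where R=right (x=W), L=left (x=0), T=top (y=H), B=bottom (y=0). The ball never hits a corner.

Final position: (0,5)
Wall sequence: LTBRTBL

1. t=3 → L at (0,11); v=(1,3)
2. t=1/3 → T at (1/3,12); v=(1,-3)
3. t=4 → B at (13/3,0); v=(1,3)
4. t=8/3 → R at (7,8); v=(-1,3)
5. t=4/3 → T at (17/3,12); v=(-1,-3)
6. t=4 → B at (5/3,0); v=(-1,3)
7. t=5/3 → L at (0,5); v=(1,3)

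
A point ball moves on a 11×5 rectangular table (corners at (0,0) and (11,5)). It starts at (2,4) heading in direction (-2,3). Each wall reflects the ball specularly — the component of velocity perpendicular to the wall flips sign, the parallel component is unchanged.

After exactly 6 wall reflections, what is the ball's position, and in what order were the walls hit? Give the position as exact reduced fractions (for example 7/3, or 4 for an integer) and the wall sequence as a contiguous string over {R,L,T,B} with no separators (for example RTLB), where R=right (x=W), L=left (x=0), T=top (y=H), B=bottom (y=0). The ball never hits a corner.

1. t=1/3 → T at (4/3,5); v=(-2,-3)
2. t=2/3 → L at (0,3); v=(2,-3)
3. t=1 → B at (2,0); v=(2,3)
4. t=5/3 → T at (16/3,5); v=(2,-3)
5. t=5/3 → B at (26/3,0); v=(2,3)
6. t=7/6 → R at (11,7/2); v=(-2,3)

Final position: (11,7/2)
Wall sequence: TLBTBR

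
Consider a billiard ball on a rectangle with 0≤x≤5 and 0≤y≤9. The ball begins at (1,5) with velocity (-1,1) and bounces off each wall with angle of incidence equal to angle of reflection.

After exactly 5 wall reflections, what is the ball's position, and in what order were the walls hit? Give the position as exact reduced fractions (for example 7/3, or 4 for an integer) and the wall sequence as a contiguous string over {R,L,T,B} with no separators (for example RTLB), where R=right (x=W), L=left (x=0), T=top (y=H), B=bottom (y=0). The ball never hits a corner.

1. t=1 → L at (0,6); v=(1,1)
2. t=3 → T at (3,9); v=(1,-1)
3. t=2 → R at (5,7); v=(-1,-1)
4. t=5 → L at (0,2); v=(1,-1)
5. t=2 → B at (2,0); v=(1,1)

Final position: (2,0)
Wall sequence: LTRLB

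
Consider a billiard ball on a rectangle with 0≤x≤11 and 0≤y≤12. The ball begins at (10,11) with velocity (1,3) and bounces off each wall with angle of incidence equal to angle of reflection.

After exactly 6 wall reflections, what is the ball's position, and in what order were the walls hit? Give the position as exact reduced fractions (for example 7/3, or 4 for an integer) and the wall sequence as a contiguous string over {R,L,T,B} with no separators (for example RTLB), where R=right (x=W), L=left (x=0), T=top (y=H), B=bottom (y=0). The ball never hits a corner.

1. t=1/3 → T at (31/3,12); v=(1,-3)
2. t=2/3 → R at (11,10); v=(-1,-3)
3. t=10/3 → B at (23/3,0); v=(-1,3)
4. t=4 → T at (11/3,12); v=(-1,-3)
5. t=11/3 → L at (0,1); v=(1,-3)
6. t=1/3 → B at (1/3,0); v=(1,3)

Final position: (1/3,0)
Wall sequence: TRBTLB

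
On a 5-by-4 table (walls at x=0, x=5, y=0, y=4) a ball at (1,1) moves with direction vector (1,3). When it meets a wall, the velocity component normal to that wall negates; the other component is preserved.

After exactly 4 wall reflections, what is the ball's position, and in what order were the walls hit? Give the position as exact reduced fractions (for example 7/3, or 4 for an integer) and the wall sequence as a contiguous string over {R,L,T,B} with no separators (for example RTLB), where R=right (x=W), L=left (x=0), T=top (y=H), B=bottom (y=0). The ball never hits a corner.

Final position: (5,3)
Wall sequence: TBTR

1. t=1 → T at (2,4); v=(1,-3)
2. t=4/3 → B at (10/3,0); v=(1,3)
3. t=4/3 → T at (14/3,4); v=(1,-3)
4. t=1/3 → R at (5,3); v=(-1,-3)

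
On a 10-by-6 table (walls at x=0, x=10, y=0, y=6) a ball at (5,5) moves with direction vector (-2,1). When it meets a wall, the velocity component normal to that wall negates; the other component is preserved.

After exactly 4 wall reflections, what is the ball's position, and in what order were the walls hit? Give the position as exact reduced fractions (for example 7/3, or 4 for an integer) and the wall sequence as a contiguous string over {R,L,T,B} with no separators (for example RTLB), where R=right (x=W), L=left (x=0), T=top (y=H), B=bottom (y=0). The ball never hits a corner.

Final position: (10,1/2)
Wall sequence: TLBR

1. t=1 → T at (3,6); v=(-2,-1)
2. t=3/2 → L at (0,9/2); v=(2,-1)
3. t=9/2 → B at (9,0); v=(2,1)
4. t=1/2 → R at (10,1/2); v=(-2,1)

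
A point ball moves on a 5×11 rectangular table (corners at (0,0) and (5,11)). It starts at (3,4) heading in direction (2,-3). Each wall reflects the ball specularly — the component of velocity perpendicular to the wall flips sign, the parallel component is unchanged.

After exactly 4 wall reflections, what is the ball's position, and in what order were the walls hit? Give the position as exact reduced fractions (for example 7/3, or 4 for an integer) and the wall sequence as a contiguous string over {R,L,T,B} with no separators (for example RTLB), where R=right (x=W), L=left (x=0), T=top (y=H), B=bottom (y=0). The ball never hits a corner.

1. t=1 → R at (5,1); v=(-2,-3)
2. t=1/3 → B at (13/3,0); v=(-2,3)
3. t=13/6 → L at (0,13/2); v=(2,3)
4. t=3/2 → T at (3,11); v=(2,-3)

Final position: (3,11)
Wall sequence: RBLT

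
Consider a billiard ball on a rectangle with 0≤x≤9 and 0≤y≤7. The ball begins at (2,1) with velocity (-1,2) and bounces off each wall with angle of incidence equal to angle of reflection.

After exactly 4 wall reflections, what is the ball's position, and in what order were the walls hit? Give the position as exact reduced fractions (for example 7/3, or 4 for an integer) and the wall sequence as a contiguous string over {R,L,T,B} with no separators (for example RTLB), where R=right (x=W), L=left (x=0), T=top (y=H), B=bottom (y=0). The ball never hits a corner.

Final position: (8,7)
Wall sequence: LTBT

1. t=2 → L at (0,5); v=(1,2)
2. t=1 → T at (1,7); v=(1,-2)
3. t=7/2 → B at (9/2,0); v=(1,2)
4. t=7/2 → T at (8,7); v=(1,-2)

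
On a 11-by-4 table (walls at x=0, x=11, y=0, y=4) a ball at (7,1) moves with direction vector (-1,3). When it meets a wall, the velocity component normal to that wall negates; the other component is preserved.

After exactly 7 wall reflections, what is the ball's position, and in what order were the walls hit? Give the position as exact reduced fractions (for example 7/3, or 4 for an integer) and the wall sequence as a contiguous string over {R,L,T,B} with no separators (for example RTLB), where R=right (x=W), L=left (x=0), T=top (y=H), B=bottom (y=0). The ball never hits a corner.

Final position: (2/3,0)
Wall sequence: TBTBTLB

1. t=1 → T at (6,4); v=(-1,-3)
2. t=4/3 → B at (14/3,0); v=(-1,3)
3. t=4/3 → T at (10/3,4); v=(-1,-3)
4. t=4/3 → B at (2,0); v=(-1,3)
5. t=4/3 → T at (2/3,4); v=(-1,-3)
6. t=2/3 → L at (0,2); v=(1,-3)
7. t=2/3 → B at (2/3,0); v=(1,3)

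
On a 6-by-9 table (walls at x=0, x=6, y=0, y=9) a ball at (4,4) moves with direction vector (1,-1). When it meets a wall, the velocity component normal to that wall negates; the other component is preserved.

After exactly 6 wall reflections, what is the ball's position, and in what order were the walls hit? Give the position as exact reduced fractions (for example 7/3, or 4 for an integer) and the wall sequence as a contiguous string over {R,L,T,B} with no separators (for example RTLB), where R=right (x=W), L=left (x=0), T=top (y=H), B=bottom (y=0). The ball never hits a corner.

Final position: (0,2)
Wall sequence: RBLTRL

1. t=2 → R at (6,2); v=(-1,-1)
2. t=2 → B at (4,0); v=(-1,1)
3. t=4 → L at (0,4); v=(1,1)
4. t=5 → T at (5,9); v=(1,-1)
5. t=1 → R at (6,8); v=(-1,-1)
6. t=6 → L at (0,2); v=(1,-1)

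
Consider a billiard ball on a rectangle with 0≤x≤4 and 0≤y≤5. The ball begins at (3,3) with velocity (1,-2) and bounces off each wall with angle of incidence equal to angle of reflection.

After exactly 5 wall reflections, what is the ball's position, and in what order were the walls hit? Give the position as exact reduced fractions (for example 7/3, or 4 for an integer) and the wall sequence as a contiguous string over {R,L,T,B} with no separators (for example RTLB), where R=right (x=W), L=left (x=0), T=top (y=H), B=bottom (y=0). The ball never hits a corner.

Final position: (3/2,0)
Wall sequence: RBTLB

1. t=1 → R at (4,1); v=(-1,-2)
2. t=1/2 → B at (7/2,0); v=(-1,2)
3. t=5/2 → T at (1,5); v=(-1,-2)
4. t=1 → L at (0,3); v=(1,-2)
5. t=3/2 → B at (3/2,0); v=(1,2)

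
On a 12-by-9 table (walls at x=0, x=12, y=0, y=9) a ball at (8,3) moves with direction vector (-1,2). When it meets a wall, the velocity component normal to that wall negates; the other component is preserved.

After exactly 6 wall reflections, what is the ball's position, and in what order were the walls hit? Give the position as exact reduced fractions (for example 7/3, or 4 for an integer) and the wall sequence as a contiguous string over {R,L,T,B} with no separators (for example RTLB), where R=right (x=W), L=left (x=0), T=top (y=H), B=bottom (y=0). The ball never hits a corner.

Final position: (12,7)
Wall sequence: TBLTBR

1. t=3 → T at (5,9); v=(-1,-2)
2. t=9/2 → B at (1/2,0); v=(-1,2)
3. t=1/2 → L at (0,1); v=(1,2)
4. t=4 → T at (4,9); v=(1,-2)
5. t=9/2 → B at (17/2,0); v=(1,2)
6. t=7/2 → R at (12,7); v=(-1,2)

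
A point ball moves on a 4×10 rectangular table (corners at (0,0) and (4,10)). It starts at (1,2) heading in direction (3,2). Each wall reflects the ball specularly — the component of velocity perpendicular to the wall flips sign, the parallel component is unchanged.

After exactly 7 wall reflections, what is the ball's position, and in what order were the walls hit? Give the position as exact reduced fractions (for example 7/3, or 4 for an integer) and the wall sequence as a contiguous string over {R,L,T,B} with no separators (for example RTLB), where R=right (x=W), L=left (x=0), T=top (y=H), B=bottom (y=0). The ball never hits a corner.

1. t=1 → R at (4,4); v=(-3,2)
2. t=4/3 → L at (0,20/3); v=(3,2)
3. t=4/3 → R at (4,28/3); v=(-3,2)
4. t=1/3 → T at (3,10); v=(-3,-2)
5. t=1 → L at (0,8); v=(3,-2)
6. t=4/3 → R at (4,16/3); v=(-3,-2)
7. t=4/3 → L at (0,8/3); v=(3,-2)

Final position: (0,8/3)
Wall sequence: RLRTLRL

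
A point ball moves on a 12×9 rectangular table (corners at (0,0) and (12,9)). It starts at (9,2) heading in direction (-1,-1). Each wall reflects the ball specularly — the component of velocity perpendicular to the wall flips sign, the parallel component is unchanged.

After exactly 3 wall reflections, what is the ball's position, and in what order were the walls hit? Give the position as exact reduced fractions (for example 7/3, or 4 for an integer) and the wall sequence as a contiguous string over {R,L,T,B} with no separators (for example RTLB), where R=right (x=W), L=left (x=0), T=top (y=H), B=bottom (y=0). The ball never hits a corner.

1. t=2 → B at (7,0); v=(-1,1)
2. t=7 → L at (0,7); v=(1,1)
3. t=2 → T at (2,9); v=(1,-1)

Final position: (2,9)
Wall sequence: BLT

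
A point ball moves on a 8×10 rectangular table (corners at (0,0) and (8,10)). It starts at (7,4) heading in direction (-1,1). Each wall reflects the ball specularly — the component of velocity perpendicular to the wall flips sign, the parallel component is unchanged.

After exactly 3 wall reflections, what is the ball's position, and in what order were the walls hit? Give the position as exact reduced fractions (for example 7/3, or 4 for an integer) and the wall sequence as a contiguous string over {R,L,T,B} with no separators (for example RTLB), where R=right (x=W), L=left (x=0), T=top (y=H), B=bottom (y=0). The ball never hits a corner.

Final position: (8,1)
Wall sequence: TLR

1. t=6 → T at (1,10); v=(-1,-1)
2. t=1 → L at (0,9); v=(1,-1)
3. t=8 → R at (8,1); v=(-1,-1)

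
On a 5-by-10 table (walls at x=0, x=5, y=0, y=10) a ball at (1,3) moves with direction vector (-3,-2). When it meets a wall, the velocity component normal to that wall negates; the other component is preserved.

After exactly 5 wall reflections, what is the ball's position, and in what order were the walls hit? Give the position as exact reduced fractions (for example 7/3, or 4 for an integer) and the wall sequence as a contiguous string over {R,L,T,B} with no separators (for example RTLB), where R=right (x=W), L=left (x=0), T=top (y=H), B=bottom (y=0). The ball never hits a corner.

1. t=1/3 → L at (0,7/3); v=(3,-2)
2. t=7/6 → B at (7/2,0); v=(3,2)
3. t=1/2 → R at (5,1); v=(-3,2)
4. t=5/3 → L at (0,13/3); v=(3,2)
5. t=5/3 → R at (5,23/3); v=(-3,2)

Final position: (5,23/3)
Wall sequence: LBRLR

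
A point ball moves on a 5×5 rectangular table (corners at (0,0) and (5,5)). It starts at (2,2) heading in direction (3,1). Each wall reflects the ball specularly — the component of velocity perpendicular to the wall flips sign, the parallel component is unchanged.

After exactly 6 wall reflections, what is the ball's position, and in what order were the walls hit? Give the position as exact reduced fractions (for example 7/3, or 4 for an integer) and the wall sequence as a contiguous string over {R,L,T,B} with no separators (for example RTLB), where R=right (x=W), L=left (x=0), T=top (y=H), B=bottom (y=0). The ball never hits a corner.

1. t=1 → R at (5,3); v=(-3,1)
2. t=5/3 → L at (0,14/3); v=(3,1)
3. t=1/3 → T at (1,5); v=(3,-1)
4. t=4/3 → R at (5,11/3); v=(-3,-1)
5. t=5/3 → L at (0,2); v=(3,-1)
6. t=5/3 → R at (5,1/3); v=(-3,-1)

Final position: (5,1/3)
Wall sequence: RLTRLR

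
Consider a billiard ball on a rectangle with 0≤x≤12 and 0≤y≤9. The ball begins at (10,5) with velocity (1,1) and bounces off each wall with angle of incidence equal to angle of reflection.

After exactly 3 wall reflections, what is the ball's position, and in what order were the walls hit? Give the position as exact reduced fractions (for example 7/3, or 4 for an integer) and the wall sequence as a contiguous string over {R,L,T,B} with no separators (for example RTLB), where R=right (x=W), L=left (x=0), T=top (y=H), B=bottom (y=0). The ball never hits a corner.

Final position: (1,0)
Wall sequence: RTB

1. t=2 → R at (12,7); v=(-1,1)
2. t=2 → T at (10,9); v=(-1,-1)
3. t=9 → B at (1,0); v=(-1,1)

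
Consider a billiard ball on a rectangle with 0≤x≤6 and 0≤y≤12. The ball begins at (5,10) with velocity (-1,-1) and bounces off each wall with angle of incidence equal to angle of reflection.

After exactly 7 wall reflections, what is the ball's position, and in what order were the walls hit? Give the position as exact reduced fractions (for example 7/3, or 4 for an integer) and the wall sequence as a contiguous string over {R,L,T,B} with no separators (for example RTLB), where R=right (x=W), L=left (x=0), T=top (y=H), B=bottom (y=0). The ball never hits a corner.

Final position: (0,5)
Wall sequence: LBRLTRL

1. t=5 → L at (0,5); v=(1,-1)
2. t=5 → B at (5,0); v=(1,1)
3. t=1 → R at (6,1); v=(-1,1)
4. t=6 → L at (0,7); v=(1,1)
5. t=5 → T at (5,12); v=(1,-1)
6. t=1 → R at (6,11); v=(-1,-1)
7. t=6 → L at (0,5); v=(1,-1)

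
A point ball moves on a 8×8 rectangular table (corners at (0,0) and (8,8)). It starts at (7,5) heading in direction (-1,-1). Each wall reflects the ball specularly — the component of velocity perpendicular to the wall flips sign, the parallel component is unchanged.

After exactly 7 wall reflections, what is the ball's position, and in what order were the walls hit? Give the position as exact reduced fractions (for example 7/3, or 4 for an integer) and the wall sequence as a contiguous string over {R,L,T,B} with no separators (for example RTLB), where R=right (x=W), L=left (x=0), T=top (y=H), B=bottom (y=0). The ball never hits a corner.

1. t=5 → B at (2,0); v=(-1,1)
2. t=2 → L at (0,2); v=(1,1)
3. t=6 → T at (6,8); v=(1,-1)
4. t=2 → R at (8,6); v=(-1,-1)
5. t=6 → B at (2,0); v=(-1,1)
6. t=2 → L at (0,2); v=(1,1)
7. t=6 → T at (6,8); v=(1,-1)

Final position: (6,8)
Wall sequence: BLTRBLT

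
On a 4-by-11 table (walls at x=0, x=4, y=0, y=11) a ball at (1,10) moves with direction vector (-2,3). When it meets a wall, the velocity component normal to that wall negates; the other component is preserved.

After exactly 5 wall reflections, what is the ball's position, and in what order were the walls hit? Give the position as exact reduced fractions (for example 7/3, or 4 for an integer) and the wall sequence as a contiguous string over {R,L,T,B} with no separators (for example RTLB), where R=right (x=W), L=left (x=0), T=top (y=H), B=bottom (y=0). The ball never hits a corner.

Final position: (0,3/2)
Wall sequence: TLRBL

1. t=1/3 → T at (1/3,11); v=(-2,-3)
2. t=1/6 → L at (0,21/2); v=(2,-3)
3. t=2 → R at (4,9/2); v=(-2,-3)
4. t=3/2 → B at (1,0); v=(-2,3)
5. t=1/2 → L at (0,3/2); v=(2,3)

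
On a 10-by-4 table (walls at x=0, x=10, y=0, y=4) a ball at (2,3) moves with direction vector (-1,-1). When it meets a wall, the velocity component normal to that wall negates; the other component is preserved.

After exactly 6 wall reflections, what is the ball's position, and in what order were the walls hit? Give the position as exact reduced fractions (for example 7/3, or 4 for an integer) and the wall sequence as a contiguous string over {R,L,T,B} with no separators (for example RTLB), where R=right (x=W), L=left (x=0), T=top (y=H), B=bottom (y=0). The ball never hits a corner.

Final position: (7,4)
Wall sequence: LBTBRT

1. t=2 → L at (0,1); v=(1,-1)
2. t=1 → B at (1,0); v=(1,1)
3. t=4 → T at (5,4); v=(1,-1)
4. t=4 → B at (9,0); v=(1,1)
5. t=1 → R at (10,1); v=(-1,1)
6. t=3 → T at (7,4); v=(-1,-1)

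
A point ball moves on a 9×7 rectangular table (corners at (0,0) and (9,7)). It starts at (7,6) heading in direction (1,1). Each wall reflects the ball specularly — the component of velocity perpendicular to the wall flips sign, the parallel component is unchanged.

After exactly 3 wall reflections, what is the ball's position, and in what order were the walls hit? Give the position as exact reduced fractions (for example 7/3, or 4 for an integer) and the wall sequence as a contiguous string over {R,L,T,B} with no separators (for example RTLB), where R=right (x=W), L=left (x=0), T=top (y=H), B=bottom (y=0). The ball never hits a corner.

Final position: (3,0)
Wall sequence: TRB

1. t=1 → T at (8,7); v=(1,-1)
2. t=1 → R at (9,6); v=(-1,-1)
3. t=6 → B at (3,0); v=(-1,1)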